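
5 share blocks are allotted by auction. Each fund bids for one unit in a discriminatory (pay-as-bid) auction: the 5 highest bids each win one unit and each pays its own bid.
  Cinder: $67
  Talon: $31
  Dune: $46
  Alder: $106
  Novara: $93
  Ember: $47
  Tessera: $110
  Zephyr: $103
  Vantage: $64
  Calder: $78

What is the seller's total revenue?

Ordering the bids: 110 (Tessera), 106 (Alder), 103 (Zephyr), 93 (Novara), 78 (Calder), 67 (Cinder), 64 (Vantage), …
Winners (5 units): Tessera, Alder, Zephyr, Novara, Calder.
Total revenue = 110 + 106 + 103 + 93 + 78 = $490.

Total revenue: $490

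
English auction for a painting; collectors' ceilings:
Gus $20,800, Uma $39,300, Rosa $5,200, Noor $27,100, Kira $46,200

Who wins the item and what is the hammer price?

Rule: the price rises until one bidder remains; the winner pays the price at which the last rival dropped out.
Limits ranked: 46,200 (Kira) > 39,300 (Uma) > 27,100 (Noor) > 20,800 (Gus) > 5,200 (Rosa)
Bidding ends when Uma exits at $39,300; Kira takes it.

Kira wins at $39,300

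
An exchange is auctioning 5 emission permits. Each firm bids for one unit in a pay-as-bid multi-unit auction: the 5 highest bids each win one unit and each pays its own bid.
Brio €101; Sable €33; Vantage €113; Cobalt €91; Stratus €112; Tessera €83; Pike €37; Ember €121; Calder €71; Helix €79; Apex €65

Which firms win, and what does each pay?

Ember €121, Vantage €113, Stratus €112, Brio €101, Cobalt €91

Ordering the bids: 121 (Ember), 113 (Vantage), 112 (Stratus), 101 (Brio), 91 (Cobalt), 83 (Tessera), 79 (Helix), …
Top 5: Ember, Vantage, Stratus, Brio, Cobalt.
Each winner pays its own bid: Ember €121, Vantage €113, Stratus €112, Brio €101, Cobalt €91.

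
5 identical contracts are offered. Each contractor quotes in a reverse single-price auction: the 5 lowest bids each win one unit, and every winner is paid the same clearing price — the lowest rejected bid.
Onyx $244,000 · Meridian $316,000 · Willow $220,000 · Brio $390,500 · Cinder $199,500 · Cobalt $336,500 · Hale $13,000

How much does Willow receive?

Sorting: 13,000 (Hale), 199,500 (Cinder), 220,000 (Willow), 244,000 (Onyx), 316,000 (Meridian), 336,500 (Cobalt), 390,500 (Brio)
The 5 lowest are Hale, Cinder, Willow, Onyx, Meridian.
First losing bid is Cobalt's $336,500, which sets the uniform price.
Willow wins → is paid $336,500.

Willow is paid $336,500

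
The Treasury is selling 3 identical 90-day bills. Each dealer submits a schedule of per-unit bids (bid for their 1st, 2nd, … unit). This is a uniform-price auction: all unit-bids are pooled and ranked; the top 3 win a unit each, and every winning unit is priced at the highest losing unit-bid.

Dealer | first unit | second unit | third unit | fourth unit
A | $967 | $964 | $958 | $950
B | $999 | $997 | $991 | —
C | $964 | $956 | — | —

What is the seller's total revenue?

Total revenue: $2,901

All unit-bids, highest first — top 3: 999 (B-1), 997 (B-2), 991 (B-3)
The (k+1)-th unit-bid is $967.
Allocation: B 3. Every unit priced at $967.
Revenue = 3 × 967 = $2,901.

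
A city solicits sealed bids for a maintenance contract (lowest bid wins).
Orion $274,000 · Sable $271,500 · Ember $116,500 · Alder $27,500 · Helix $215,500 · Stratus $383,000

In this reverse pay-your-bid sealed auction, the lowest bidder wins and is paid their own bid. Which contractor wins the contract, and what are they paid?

Sorting bids: 27,500 (Alder) < 116,500 (Ember) < 215,500 (Helix) < 271,500 (Sable) < 274,000 (Orion) < 383,000 (Stratus)
Alder is lowest → is paid own bid, $27,500.

Alder is paid $27,500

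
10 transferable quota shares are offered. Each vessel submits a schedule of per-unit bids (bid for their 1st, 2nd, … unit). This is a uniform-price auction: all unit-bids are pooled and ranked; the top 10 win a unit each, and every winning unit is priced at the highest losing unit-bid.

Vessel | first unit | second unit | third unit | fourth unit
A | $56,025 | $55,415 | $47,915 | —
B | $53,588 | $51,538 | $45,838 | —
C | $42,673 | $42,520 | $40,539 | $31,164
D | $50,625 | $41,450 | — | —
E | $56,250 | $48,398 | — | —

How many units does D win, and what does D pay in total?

Merging the schedules and taking the best 10: 56,250 (E-1), 56,025 (A-1), 55,415 (A-2), 53,588 (B-1), 51,538 (B-2), 50,625 (D-1), 48,398 (E-2), 47,915 (A-3), 45,838 (B-3), 42,673 (C-1)
First bid not allocated: $42,520.
D wins 1 unit(s) at $42,520 each.

D: 1 unit, pays $42,520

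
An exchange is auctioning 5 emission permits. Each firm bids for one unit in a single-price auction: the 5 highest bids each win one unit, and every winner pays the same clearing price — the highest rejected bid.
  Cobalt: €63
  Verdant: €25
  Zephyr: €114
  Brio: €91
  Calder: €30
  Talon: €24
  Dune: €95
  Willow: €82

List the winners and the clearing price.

Zephyr, Dune, Brio, Willow, Cobalt; each pays €30

Bids ranked high→low: 114 (Zephyr), 95 (Dune), 91 (Brio), 82 (Willow), 63 (Cobalt), 30 (Calder), 25 (Verdant), …
The 5 highest are Zephyr, Dune, Brio, Willow, Cobalt.
Clearing price = highest rejected bid = €30.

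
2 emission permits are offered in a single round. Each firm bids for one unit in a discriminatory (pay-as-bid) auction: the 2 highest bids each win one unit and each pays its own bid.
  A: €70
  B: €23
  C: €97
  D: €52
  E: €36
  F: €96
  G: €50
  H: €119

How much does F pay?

F pays €0

Ordering the bids: 119 (H), 97 (C), 96 (F), 70 (A), …
The 2 highest are H, C.
F does not win → €0.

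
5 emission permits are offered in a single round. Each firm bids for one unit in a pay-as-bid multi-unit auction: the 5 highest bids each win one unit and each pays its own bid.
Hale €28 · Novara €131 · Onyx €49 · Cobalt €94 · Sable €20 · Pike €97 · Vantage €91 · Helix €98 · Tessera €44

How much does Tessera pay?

Sorting: 131 (Novara), 98 (Helix), 97 (Pike), 94 (Cobalt), 91 (Vantage), 49 (Onyx), 44 (Tessera), …
The 5 highest are Novara, Helix, Pike, Cobalt, Vantage.
Tessera does not win → €0.

Tessera pays €0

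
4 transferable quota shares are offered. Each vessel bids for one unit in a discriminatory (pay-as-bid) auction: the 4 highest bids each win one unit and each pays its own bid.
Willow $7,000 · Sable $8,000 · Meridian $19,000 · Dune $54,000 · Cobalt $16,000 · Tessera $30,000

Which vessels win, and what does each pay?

Ordering the bids: 54,000 (Dune), 30,000 (Tessera), 19,000 (Meridian), 16,000 (Cobalt), 8,000 (Sable), 7,000 (Willow)
Winners (4 units): Dune, Tessera, Meridian, Cobalt.
Each winner pays its own bid: Dune $54,000, Tessera $30,000, Meridian $19,000, Cobalt $16,000.

Dune $54,000, Tessera $30,000, Meridian $19,000, Cobalt $16,000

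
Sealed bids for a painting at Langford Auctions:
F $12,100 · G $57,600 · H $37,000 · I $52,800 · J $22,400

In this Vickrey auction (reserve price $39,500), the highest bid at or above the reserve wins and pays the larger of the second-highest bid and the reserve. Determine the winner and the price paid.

Bids in order: 57,600 (G) > 52,800 (I) > 37,000 (H) > 22,400 (J) > 12,100 (F)
Highest eligible bid: G at $57,600.
max(second-highest $52,800, reserve $39,500) = $52,800; the reserve does not bind.

G pays $52,800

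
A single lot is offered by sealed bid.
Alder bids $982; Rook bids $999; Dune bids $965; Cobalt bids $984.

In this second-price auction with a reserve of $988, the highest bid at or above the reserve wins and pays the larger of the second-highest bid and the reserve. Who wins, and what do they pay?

Rook pays $988

Sorting bids: 999 (Rook) > 984 (Cobalt) > 982 (Alder) > 965 (Dune)
Rook has the top bid at or above the reserve ($999).
max(second-highest $984, reserve $988) = $988.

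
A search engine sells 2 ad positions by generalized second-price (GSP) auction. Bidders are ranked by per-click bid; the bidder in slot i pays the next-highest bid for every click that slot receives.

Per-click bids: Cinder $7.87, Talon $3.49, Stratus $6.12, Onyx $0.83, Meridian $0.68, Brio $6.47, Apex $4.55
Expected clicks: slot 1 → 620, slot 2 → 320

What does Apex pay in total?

Apex pays $0.00

Sorting advertisers: $7.87 (Cinder) > $6.47 (Brio) > $6.12 (Stratus) > …
Apex ranks below slot 2 → no slot, pays nothing.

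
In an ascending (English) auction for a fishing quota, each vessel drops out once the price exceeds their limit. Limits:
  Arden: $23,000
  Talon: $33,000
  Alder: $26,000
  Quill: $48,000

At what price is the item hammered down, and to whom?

Rule: the price rises until one bidder remains; the winner pays the price at which the last rival dropped out.
Limits ranked: 48,000 (Quill) > 33,000 (Talon) > 26,000 (Alder) > 23,000 (Arden)
Bidding ends when Talon exits at $33,000; Quill takes it.

Quill wins at $33,000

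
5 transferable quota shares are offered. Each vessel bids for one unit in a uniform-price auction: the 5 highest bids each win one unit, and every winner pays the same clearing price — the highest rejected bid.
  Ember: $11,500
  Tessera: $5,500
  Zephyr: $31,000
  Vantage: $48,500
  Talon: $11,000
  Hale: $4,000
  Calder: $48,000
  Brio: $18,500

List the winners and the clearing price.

Vantage, Calder, Zephyr, Brio, Ember; each pays $11,000

Sorting: 48,500 (Vantage), 48,000 (Calder), 31,000 (Zephyr), 18,500 (Brio), 11,500 (Ember), 11,000 (Talon), 5,500 (Tessera), …
Top 5: Vantage, Calder, Zephyr, Brio, Ember.
Highest unsuccessful bid: $11,000 → clearing price.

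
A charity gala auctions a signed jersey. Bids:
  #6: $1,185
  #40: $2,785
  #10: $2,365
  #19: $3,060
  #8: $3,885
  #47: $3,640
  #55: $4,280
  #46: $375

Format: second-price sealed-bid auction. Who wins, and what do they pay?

#55 pays $3,885

Bids ranked: 4,280 (#55) > 3,885 (#8) > 3,640 (#47) > 3,060 (#19) > 2,785 (#40) > 2,365 (#10) > …
#55 wins with the highest bid; price is set by the runner-up at $3,885.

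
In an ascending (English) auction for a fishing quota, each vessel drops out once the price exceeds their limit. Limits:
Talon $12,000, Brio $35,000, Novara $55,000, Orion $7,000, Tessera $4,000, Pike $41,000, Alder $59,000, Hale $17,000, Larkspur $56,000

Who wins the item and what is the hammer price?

Limits in order: 59,000 (Alder) > 56,000 (Larkspur) > 55,000 (Novara) > 41,000 (Pike) > 35,000 (Brio) > 17,000 (Hale) > …
Larkspur is the last rival to drop out, at $56,000; Alder remains and wins at that price.

Alder wins at $56,000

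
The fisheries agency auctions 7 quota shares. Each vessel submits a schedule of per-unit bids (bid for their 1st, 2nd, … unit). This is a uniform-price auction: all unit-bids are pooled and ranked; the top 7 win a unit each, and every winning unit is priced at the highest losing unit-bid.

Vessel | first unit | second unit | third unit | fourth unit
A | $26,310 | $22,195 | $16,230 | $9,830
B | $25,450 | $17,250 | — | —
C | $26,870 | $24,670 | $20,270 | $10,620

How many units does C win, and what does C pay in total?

All unit-bids, highest first — top 7: 26,870 (C-1), 26,310 (A-1), 25,450 (B-1), 24,670 (C-2), 22,195 (A-2), 20,270 (C-3), 17,250 (B-2)
The (k+1)-th unit-bid is $16,230.
C wins 3 unit(s) at $16,230 each.

C: 3 units, pays $48,690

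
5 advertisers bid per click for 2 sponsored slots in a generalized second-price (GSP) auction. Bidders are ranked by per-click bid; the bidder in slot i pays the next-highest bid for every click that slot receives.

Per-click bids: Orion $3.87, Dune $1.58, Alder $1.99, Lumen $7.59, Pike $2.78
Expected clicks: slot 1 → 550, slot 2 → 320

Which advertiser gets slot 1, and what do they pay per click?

Lumen; $3.87 per click

Per-click bids in order: $7.59 (Lumen) > $3.87 (Orion) > $2.78 (Pike) > …
Slot 1 goes to the first-ranked bidder, Lumen, who pays the next bid down: $3.87/click.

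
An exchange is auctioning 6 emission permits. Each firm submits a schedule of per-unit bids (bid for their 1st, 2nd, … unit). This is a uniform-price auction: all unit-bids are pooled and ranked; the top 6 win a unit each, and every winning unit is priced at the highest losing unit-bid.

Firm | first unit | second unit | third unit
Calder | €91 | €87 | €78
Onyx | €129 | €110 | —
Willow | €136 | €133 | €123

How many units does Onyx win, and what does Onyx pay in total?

Onyx: 2 units, pays €174

All unit-bids, highest first — top 6: 136 (Willow-1), 133 (Willow-2), 129 (Onyx-1), 123 (Willow-3), 110 (Onyx-2), 91 (Calder-1)
First bid not allocated: €87.
Onyx wins 2 unit(s) at €87 each.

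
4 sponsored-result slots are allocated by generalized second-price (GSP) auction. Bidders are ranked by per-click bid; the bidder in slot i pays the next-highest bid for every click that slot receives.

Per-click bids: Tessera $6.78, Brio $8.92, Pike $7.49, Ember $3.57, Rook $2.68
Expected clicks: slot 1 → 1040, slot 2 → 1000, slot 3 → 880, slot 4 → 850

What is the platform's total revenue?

Ranked by bid: $8.92 (Brio) > $7.49 (Pike) > $6.78 (Tessera) > $3.57 (Ember) > $2.68 (Rook)
Slot 1: Brio pays $7.49 × 1040 = $7789.60
Slot 2: Pike pays $6.78 × 1000 = $6780.00
Slot 3: Tessera pays $3.57 × 880 = $3141.60
Slot 4: Ember pays $2.68 × 850 = $2278.00
Total = $19989.20

Total revenue: $19989.20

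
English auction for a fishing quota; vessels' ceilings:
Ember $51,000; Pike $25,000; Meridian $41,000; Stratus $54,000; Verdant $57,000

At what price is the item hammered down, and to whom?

Verdant wins at $54,000

Limits ranked: 57,000 (Verdant) > 54,000 (Stratus) > 51,000 (Ember) > 41,000 (Meridian) > 25,000 (Pike)
Stratus is the last rival to drop out, at $54,000; Verdant remains and wins at that price.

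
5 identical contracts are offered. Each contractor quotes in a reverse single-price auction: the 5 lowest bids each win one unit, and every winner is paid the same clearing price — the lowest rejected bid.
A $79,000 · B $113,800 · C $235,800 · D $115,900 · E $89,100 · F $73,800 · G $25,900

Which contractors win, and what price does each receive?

Ordering the bids: 25,900 (G), 73,800 (F), 79,000 (A), 89,100 (E), 113,800 (B), 115,900 (D), 235,800 (C)
Lowest 5: G, F, A, E, B.
First losing bid is D's $115,900, which sets the uniform price.

G, F, A, E, B; each is paid $115,900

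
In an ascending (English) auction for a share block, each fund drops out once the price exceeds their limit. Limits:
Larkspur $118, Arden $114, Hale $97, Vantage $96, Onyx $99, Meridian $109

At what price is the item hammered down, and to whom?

Larkspur wins at $114

Limits ranked: 118 (Larkspur) > 114 (Arden) > 109 (Meridian) > 99 (Onyx) > 97 (Hale) > 96 (Vantage)
Once the price passes $114, only Larkspur is left; the hammer falls at Arden's limit of $114.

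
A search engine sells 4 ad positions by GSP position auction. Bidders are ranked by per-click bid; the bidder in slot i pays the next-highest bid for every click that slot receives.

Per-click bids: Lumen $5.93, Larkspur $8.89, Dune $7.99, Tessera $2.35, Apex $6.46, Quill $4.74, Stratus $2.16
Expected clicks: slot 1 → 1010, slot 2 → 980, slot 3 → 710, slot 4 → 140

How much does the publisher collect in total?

Ranked by bid: $8.89 (Larkspur) > $7.99 (Dune) > $6.46 (Apex) > $5.93 (Lumen) > $4.74 (Quill) > …
Slot 1: Larkspur pays $7.99 × 1010 = $8069.90
Slot 2: Dune pays $6.46 × 980 = $6330.80
Slot 3: Apex pays $5.93 × 710 = $4210.30
Slot 4: Lumen pays $4.74 × 140 = $663.60
Total = $19274.60

Total revenue: $19274.60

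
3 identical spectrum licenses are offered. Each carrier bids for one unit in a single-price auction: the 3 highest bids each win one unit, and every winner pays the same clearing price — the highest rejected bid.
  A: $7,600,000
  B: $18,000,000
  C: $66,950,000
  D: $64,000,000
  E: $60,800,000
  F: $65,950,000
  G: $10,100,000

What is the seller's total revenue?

Sorting: 66,950,000 (C), 65,950,000 (F), 64,000,000 (D), 60,800,000 (E), 18,000,000 (B), …
Winners (3 units): C, F, D.
First losing bid is E's $60,800,000, which sets the uniform price.
Total revenue = 3 × $60,800,000 = $182,400,000.

Total revenue: $182,400,000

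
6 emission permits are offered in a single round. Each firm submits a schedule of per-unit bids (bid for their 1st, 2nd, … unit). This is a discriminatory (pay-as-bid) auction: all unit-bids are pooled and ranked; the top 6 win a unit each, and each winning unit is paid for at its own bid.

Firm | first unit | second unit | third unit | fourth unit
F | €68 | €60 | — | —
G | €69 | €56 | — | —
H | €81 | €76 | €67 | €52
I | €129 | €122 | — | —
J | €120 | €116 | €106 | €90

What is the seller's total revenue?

Total revenue: €683

Pooled unit-bids ranked (top 6): 129 (I-1), 122 (I-2), 120 (J-1), 116 (J-2), 106 (J-3), 90 (J-4)
Next rejected bid: €81 (not a price — pay-as-bid).
Each winning unit pays its own bid.
Revenue = 129 + 122 + 120 + 116 + 106 + 90 = €683.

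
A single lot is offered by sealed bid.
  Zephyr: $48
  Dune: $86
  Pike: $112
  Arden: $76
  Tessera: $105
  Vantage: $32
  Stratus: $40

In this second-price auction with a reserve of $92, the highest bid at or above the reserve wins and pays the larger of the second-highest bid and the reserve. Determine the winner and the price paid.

Rule: the highest bid at or above the reserve wins and pays the larger of the second-highest bid and the reserve.
Bids in order: 112 (Pike) > 105 (Tessera) > 86 (Dune) > 76 (Arden) > 48 (Zephyr) > 40 (Stratus) > …
Highest eligible bid: Pike at $112.
Second-highest bid $105 exceeds the reserve $92 → payment $105.

Pike pays $105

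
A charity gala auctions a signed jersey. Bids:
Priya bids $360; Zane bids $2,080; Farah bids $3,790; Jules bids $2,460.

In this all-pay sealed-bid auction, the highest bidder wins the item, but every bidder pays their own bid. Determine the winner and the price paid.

Sorting bids: 3,790 (Farah) > 2,460 (Jules) > 2,080 (Zane) > 360 (Priya)
Farah wins with the top bid; all bids are sunk regardless.

Farah pays $3,790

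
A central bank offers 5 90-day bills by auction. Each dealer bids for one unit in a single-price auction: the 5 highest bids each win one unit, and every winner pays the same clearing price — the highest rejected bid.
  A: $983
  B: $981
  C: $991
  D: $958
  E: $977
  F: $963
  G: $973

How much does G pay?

Bids ranked high→low: 991 (C), 983 (A), 981 (B), 977 (E), 973 (G), 963 (F), 958 (D)
Top 5: C, A, B, E, G.
First losing bid is F's $963, which sets the uniform price.
G wins → pays $963.

G pays $963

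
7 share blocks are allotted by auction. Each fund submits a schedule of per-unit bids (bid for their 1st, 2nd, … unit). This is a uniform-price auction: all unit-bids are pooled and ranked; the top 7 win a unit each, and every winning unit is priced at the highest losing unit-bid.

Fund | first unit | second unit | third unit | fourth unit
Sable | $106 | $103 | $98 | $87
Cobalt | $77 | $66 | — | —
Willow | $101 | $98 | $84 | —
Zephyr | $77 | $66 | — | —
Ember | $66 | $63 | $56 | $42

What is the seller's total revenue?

All unit-bids, highest first — top 7: 106 (Sable-1), 103 (Sable-2), 101 (Willow-1), 98 (Sable-3), 98 (Willow-2), 87 (Sable-4), 84 (Willow-3)
First bid not allocated: $77.
Allocation: Sable 4, Willow 3. Every unit priced at $77.
Revenue = 7 × 77 = $539.

Total revenue: $539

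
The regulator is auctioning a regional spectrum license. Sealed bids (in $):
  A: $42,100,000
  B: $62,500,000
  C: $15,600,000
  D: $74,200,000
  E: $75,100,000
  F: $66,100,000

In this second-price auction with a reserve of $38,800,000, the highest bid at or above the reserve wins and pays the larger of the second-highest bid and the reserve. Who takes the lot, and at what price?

Sorting bids: 75,100,000 (E) > 74,200,000 (D) > 66,100,000 (F) > 62,500,000 (B) > 42,100,000 (A) > 15,600,000 (C)
Highest eligible bid: E at $75,100,000.
Second-highest bid $74,200,000 exceeds the reserve $38,800,000 → payment $74,200,000.

E pays $74,200,000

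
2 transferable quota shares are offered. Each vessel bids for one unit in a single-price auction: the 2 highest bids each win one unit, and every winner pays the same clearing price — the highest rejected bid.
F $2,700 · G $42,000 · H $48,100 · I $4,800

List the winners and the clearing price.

H, G; each pays $4,800

Bids ranked high→low: 48,100 (H), 42,000 (G), 4,800 (I), 2,700 (F)
Top 2: H, G.
Highest unsuccessful bid: $4,800 → clearing price.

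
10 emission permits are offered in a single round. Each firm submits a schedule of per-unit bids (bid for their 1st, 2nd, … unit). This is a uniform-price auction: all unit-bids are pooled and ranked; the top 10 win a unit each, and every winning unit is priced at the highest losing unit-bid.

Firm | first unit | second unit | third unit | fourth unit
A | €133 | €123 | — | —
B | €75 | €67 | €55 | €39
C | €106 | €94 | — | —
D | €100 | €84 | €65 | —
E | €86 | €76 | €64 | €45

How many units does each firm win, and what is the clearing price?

Pooled unit-bids ranked (top 10): 133 (A-1), 123 (A-2), 106 (C-1), 100 (D-1), 94 (C-2), 86 (E-1), 84 (D-2), 76 (E-2), 75 (B-1), 67 (B-2)
Highest rejected unit-bid = €65.
Allocation: A 2, B 2, C 2, D 2, E 2.

A 2, B 2, C 2, D 2, E 2; clearing price €65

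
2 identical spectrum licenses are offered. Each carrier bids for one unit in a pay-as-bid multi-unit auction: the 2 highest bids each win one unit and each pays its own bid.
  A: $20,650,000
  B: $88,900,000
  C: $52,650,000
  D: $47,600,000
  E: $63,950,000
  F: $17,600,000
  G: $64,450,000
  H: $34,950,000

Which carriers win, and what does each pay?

B $88,900,000, G $64,450,000

Ordering the bids: 88,900,000 (B), 64,450,000 (G), 63,950,000 (E), 52,650,000 (C), …
The 2 highest are B, G.
Each winner pays its own bid: B $88,900,000, G $64,450,000.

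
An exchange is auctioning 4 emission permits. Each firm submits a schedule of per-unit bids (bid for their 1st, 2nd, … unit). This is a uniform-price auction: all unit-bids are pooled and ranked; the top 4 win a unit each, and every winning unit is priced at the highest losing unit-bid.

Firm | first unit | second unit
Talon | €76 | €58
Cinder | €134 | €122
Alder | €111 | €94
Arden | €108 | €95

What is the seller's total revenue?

All unit-bids, highest first — top 4: 134 (Cinder-1), 122 (Cinder-2), 111 (Alder-1), 108 (Arden-1)
Highest rejected unit-bid = €95.
Allocation: Alder 1, Arden 1, Cinder 2. Every unit priced at €95.
Revenue = 4 × 95 = €380.

Total revenue: €380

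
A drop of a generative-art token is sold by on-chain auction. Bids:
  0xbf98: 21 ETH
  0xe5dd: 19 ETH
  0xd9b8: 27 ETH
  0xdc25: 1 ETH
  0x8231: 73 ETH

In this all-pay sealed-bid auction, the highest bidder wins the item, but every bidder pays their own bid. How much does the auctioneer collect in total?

Total revenue: 141 ETH

Bids in order: 73 (0x8231) > 27 (0xd9b8) > 21 (0xbf98) > 19 (0xe5dd) > 1 (0xdc25)
0x8231 wins with the top bid; all bids are sunk regardless.
Every bidder forfeits their bid regardless of winning.
Revenue = 21 + 19 + 27 + 1 + 73 = 141 ETH.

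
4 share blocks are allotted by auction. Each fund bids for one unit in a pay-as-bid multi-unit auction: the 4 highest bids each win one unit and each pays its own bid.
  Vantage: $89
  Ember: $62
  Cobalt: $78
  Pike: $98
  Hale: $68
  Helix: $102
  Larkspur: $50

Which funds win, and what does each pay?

Helix $102, Pike $98, Vantage $89, Cobalt $78

Sorting: 102 (Helix), 98 (Pike), 89 (Vantage), 78 (Cobalt), 68 (Hale), 62 (Ember), …
Winners (4 units): Helix, Pike, Vantage, Cobalt.
Each winner pays its own bid: Helix $102, Pike $98, Vantage $89, Cobalt $78.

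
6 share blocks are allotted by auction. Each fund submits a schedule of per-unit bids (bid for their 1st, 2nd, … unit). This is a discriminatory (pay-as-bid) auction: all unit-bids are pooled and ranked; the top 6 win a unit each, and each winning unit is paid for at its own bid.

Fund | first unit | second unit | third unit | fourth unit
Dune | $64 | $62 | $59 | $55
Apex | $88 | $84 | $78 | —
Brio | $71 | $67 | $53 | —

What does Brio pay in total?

Brio pays $138

Merging the schedules and taking the best 6: 88 (Apex-1), 84 (Apex-2), 78 (Apex-3), 71 (Brio-1), 67 (Brio-2), 64 (Dune-1)
Next rejected bid: $62 (not a price — pay-as-bid).
Brio's winning unit-bids: 71 + 67 = $138.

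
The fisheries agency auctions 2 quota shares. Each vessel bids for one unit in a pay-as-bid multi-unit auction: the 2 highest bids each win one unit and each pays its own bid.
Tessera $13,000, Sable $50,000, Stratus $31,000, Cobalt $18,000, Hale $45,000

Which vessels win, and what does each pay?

Sable $50,000, Hale $45,000

Ordering the bids: 50,000 (Sable), 45,000 (Hale), 31,000 (Stratus), 18,000 (Cobalt), …
The 2 highest are Sable, Hale.
Each winner pays its own bid: Sable $50,000, Hale $45,000.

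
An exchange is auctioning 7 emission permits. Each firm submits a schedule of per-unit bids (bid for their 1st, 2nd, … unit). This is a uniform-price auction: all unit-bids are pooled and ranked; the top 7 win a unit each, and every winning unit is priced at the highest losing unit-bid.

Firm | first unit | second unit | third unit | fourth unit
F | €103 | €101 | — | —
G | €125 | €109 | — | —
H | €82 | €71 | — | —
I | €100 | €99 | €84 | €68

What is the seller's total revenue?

Total revenue: €574

All unit-bids, highest first — top 7: 125 (G-1), 109 (G-2), 103 (F-1), 101 (F-2), 100 (I-1), 99 (I-2), 84 (I-3)
Highest rejected unit-bid = €82.
Allocation: F 2, G 2, I 3. Every unit priced at €82.
Revenue = 7 × 82 = €574.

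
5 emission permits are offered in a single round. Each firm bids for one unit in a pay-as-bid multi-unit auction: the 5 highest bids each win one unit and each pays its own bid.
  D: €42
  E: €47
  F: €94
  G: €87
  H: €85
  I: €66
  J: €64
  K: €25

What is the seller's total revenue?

Total revenue: €396

Bids ranked high→low: 94 (F), 87 (G), 85 (H), 66 (I), 64 (J), 47 (E), 42 (D), …
The 5 highest are F, G, H, I, J.
Total revenue = 94 + 87 + 85 + 66 + 64 = €396.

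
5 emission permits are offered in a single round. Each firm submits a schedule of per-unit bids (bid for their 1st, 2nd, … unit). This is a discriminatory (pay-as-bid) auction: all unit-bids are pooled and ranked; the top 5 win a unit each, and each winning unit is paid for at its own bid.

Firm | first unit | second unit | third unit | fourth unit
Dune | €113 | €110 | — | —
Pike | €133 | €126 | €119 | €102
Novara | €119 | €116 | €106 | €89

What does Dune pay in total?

Dune pays €0

Pooled unit-bids ranked (top 5): 133 (Pike-1), 126 (Pike-2), 119 (Pike-3), 119 (Novara-1), 116 (Novara-2)
Next rejected bid: €113 (not a price — pay-as-bid).
Dune wins no units.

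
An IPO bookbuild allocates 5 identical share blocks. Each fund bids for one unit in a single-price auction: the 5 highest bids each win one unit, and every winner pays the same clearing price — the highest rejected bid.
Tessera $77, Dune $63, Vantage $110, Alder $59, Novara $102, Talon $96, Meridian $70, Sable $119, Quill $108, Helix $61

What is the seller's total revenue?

Ordering the bids: 119 (Sable), 110 (Vantage), 108 (Quill), 102 (Novara), 96 (Talon), 77 (Tessera), 70 (Meridian), …
The 5 highest are Sable, Vantage, Quill, Novara, Talon.
Clearing price = highest rejected bid = $77.
Total revenue = 5 × $77 = $385.

Total revenue: $385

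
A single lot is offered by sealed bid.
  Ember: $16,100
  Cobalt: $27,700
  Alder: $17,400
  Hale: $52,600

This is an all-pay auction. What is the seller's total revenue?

Rule: the highest bidder wins the item, but every bidder pays their own bid.
Bids in order: 52,600 (Hale) > 27,700 (Cobalt) > 17,400 (Alder) > 16,100 (Ember)
Hale wins with the top bid; all bids are sunk regardless.
Every bidder forfeits their bid regardless of winning.
Revenue = 16,100 + 27,700 + 17,400 + 52,600 = $113,800.

Total revenue: $113,800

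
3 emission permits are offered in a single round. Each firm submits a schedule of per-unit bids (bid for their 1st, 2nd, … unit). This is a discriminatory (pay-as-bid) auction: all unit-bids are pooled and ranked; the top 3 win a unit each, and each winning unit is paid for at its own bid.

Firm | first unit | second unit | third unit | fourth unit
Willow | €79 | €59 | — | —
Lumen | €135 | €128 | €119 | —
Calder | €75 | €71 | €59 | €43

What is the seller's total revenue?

Merging the schedules and taking the best 3: 135 (Lumen-1), 128 (Lumen-2), 119 (Lumen-3)
Next rejected bid: €79 (not a price — pay-as-bid).
Each winning unit pays its own bid.
Revenue = 135 + 128 + 119 = €382.

Total revenue: €382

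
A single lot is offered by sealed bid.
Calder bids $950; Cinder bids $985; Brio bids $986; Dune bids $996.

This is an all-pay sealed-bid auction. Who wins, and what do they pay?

Sorting bids: 996 (Dune) > 986 (Brio) > 985 (Cinder) > 950 (Calder)
Dune is highest and takes the item; every bidder forfeits their bid.

Dune pays $996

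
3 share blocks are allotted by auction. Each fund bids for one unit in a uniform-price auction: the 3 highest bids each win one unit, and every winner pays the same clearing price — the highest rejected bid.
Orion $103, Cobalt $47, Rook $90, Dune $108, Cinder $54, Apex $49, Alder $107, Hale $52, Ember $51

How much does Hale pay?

Sorting: 108 (Dune), 107 (Alder), 103 (Orion), 90 (Rook), 54 (Cinder), …
Winners (3 units): Dune, Alder, Orion.
Clearing price = highest rejected bid = $90.
Hale does not win → pays $0.

Hale pays $0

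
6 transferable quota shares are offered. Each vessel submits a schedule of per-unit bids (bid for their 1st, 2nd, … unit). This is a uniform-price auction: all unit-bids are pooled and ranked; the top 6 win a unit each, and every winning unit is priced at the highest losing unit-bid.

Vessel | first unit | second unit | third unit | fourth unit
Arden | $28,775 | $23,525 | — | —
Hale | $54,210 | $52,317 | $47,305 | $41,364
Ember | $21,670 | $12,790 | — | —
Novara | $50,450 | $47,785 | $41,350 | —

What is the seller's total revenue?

All unit-bids, highest first — top 6: 54,210 (Hale-1), 52,317 (Hale-2), 50,450 (Novara-1), 47,785 (Novara-2), 47,305 (Hale-3), 41,364 (Hale-4)
First bid not allocated: $41,350.
Allocation: Hale 4, Novara 2. Every unit priced at $41,350.
Revenue = 6 × 41,350 = $248,100.

Total revenue: $248,100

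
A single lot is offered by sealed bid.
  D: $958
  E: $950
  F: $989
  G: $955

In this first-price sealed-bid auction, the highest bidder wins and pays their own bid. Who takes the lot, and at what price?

F pays $989

Rule: the highest bidder wins and pays their own bid.
Bids ranked: 989 (F) > 958 (D) > 955 (G) > 950 (E)
F has the highest bid and pays exactly that: $989.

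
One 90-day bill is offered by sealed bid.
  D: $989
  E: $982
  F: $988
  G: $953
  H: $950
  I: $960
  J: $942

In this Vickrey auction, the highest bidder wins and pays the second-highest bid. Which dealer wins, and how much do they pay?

D pays $988

Bids ranked: 989 (D) > 988 (F) > 982 (E) > 960 (I) > 953 (G) > 950 (H) > …
D is highest; pays the second-highest bid, $988.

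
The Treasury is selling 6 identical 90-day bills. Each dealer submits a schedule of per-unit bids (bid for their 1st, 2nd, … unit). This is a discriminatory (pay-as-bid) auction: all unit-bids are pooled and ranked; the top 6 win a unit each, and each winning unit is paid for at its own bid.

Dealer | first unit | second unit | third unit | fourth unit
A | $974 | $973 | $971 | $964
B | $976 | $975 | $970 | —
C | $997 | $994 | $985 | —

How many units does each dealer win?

Merging the schedules and taking the best 6: 997 (C-1), 994 (C-2), 985 (C-3), 976 (B-1), 975 (B-2), 974 (A-1)
Next rejected bid: $973 (not a price — pay-as-bid).
Allocation: A 1, B 2, C 3.

A 1, B 2, C 3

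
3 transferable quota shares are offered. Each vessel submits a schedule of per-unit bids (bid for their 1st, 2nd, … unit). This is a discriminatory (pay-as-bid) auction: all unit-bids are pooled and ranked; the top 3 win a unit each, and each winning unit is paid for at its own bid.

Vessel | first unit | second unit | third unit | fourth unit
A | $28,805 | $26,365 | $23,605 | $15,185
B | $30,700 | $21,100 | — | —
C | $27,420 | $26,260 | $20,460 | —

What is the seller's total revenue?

Pooled unit-bids ranked (top 3): 30,700 (B-1), 28,805 (A-1), 27,420 (C-1)
Next rejected bid: $26,365 (not a price — pay-as-bid).
Each winning unit pays its own bid.
Revenue = 30,700 + 28,805 + 27,420 = $86,925.

Total revenue: $86,925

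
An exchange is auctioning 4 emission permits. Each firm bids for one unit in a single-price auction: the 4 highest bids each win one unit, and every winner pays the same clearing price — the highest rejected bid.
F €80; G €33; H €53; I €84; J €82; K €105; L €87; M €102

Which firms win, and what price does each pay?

K, M, L, I; each pays €82

Bids ranked high→low: 105 (K), 102 (M), 87 (L), 84 (I), 82 (J), 80 (F), …
Top 4: K, M, L, I.
First losing bid is J's €82, which sets the uniform price.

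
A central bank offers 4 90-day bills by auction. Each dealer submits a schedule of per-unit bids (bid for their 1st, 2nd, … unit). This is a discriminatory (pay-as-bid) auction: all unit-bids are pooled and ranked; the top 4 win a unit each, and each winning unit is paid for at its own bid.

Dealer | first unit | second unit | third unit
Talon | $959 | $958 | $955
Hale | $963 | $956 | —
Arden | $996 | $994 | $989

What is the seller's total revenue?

Total revenue: $3,942

Pooled unit-bids ranked (top 4): 996 (Arden-1), 994 (Arden-2), 989 (Arden-3), 963 (Hale-1)
Next rejected bid: $959 (not a price — pay-as-bid).
Each winning unit pays its own bid.
Revenue = 996 + 994 + 989 + 963 = $3,942.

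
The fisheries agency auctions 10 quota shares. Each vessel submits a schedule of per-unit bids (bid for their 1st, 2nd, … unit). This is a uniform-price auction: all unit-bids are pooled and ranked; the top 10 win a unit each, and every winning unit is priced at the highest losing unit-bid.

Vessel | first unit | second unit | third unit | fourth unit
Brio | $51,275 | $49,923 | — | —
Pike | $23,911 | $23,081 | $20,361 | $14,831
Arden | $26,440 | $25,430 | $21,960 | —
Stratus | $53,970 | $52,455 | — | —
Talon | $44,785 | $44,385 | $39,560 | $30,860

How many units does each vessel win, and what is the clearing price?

Merging the schedules and taking the best 10: 53,970 (Stratus-1), 52,455 (Stratus-2), 51,275 (Brio-1), 49,923 (Brio-2), 44,785 (Talon-1), 44,385 (Talon-2), 39,560 (Talon-3), 30,860 (Talon-4), 26,440 (Arden-1), 25,430 (Arden-2)
First bid not allocated: $23,911.
Allocation: Arden 2, Brio 2, Stratus 2, Talon 4.

Arden 2, Brio 2, Stratus 2, Talon 4; clearing price $23,911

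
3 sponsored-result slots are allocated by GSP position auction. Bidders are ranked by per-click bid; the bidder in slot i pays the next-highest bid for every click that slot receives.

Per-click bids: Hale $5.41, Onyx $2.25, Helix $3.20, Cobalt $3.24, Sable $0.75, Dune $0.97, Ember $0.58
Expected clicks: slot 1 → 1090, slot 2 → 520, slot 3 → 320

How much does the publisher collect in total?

Total revenue: $5915.60

Per-click bids in order: $5.41 (Hale) > $3.24 (Cobalt) > $3.20 (Helix) > $2.25 (Onyx) > …
Slot 1: Hale pays $3.24 × 1090 = $3531.60
Slot 2: Cobalt pays $3.20 × 520 = $1664.00
Slot 3: Helix pays $2.25 × 320 = $720.00
Total = $5915.60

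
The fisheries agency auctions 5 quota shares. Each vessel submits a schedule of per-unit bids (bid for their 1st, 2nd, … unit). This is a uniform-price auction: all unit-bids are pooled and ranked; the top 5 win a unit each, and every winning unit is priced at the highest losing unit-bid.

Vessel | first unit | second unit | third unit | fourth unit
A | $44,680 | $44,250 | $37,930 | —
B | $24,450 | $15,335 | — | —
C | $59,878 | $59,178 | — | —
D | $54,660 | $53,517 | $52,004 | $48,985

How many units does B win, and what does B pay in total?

Pooled unit-bids ranked (top 5): 59,878 (C-1), 59,178 (C-2), 54,660 (D-1), 53,517 (D-2), 52,004 (D-3)
Highest rejected unit-bid = $48,985.
B wins 0 unit(s) at $48,985 each.

B: 0 units, pays $0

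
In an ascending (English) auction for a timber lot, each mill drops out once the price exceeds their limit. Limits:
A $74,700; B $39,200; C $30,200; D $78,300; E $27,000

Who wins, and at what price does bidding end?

Ascending (English) auction: the price rises until one bidder remains; the winner pays the price at which the last rival dropped out.
Limits in order: 78,300 (D) > 74,700 (A) > 39,200 (B) > 30,200 (C) > 27,000 (E)
Bidding ends when A exits at $74,700; D takes it.

D wins at $74,700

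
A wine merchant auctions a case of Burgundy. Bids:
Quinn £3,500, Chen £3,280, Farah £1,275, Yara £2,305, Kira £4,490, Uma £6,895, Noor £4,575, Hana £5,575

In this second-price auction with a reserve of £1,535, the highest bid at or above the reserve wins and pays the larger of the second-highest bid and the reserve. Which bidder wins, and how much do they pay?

Rule: the highest bid at or above the reserve wins and pays the larger of the second-highest bid and the reserve.
Bids in order: 6,895 (Uma) > 5,575 (Hana) > 4,575 (Noor) > 4,490 (Kira) > 3,500 (Quinn) > 3,280 (Chen) > …
Uma has the top bid at or above the reserve (£6,895).
max(second-highest £5,575, reserve £1,535) = £5,575; the reserve does not bind.

Uma pays £5,575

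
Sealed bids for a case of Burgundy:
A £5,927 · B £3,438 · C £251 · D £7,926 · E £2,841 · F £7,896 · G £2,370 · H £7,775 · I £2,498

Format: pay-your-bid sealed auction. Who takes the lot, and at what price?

Bids ranked: 7,926 (D) > 7,896 (F) > 7,775 (H) > 5,927 (A) > 3,438 (B) > 2,841 (E) > …
D is highest → pays own bid, £7,926.

D pays £7,926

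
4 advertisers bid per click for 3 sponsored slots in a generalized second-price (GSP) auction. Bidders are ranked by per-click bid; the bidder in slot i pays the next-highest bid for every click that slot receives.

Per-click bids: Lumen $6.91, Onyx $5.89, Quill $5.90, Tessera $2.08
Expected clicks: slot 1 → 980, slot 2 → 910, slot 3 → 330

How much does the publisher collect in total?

Total revenue: $11828.30

Sorting advertisers: $6.91 (Lumen) > $5.90 (Quill) > $5.89 (Onyx) > $2.08 (Tessera)
Slot 1: Lumen pays $5.90 × 980 = $5782.00
Slot 2: Quill pays $5.89 × 910 = $5359.90
Slot 3: Onyx pays $2.08 × 330 = $686.40
Total = $11828.30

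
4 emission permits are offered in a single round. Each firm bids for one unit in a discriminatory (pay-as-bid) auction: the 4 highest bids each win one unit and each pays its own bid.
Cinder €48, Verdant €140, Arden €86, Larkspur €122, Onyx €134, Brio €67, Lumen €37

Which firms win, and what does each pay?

Sorting: 140 (Verdant), 134 (Onyx), 122 (Larkspur), 86 (Arden), 67 (Brio), 48 (Cinder), …
Winners (4 units): Verdant, Onyx, Larkspur, Arden.
Each winner pays its own bid: Verdant €140, Onyx €134, Larkspur €122, Arden €86.

Verdant €140, Onyx €134, Larkspur €122, Arden €86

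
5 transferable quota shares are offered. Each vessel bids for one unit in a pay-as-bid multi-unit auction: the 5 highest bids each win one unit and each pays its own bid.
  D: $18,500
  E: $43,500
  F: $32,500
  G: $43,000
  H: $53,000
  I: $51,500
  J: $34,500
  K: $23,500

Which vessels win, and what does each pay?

H $53,000, I $51,500, E $43,500, G $43,000, J $34,500

Ordering the bids: 53,000 (H), 51,500 (I), 43,500 (E), 43,000 (G), 34,500 (J), 32,500 (F), 23,500 (K), …
Top 5: H, I, E, G, J.
Each winner pays its own bid: H $53,000, I $51,500, E $43,500, G $43,000, J $34,500.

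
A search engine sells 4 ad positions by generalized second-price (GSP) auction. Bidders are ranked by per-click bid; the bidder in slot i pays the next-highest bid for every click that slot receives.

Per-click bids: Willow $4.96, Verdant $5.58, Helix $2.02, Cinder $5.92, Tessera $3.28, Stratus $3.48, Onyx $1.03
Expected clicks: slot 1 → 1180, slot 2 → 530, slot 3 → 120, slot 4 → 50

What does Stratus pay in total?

Sorting advertisers: $5.92 (Cinder) > $5.58 (Verdant) > $4.96 (Willow) > $3.48 (Stratus) > $3.28 (Tessera) > …
Stratus holds slot 4 → pays next bid $3.28 × 50 clicks = $164.00.

Stratus pays $164.00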